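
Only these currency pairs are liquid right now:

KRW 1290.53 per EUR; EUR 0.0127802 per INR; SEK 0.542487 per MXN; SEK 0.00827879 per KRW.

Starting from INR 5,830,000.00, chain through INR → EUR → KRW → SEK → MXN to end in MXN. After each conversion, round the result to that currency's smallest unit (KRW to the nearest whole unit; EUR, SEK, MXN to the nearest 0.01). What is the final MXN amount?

INR 5,830,000.00 × 0.0127802 = EUR 74,508.57
EUR 74,508.57 × 1290.53 = KRW 96,155,545
KRW 96,155,545 × 0.00827879 = SEK 796,051.56
SEK 796,051.56 ÷ 0.542487 = MXN 1,467,411.31

MXN 1,467,411.31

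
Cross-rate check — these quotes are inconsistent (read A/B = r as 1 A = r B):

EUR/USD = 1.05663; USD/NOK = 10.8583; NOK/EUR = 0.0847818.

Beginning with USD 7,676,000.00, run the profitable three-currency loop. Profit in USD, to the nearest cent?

Profitable loop is USD → EUR → NOK → USD:
USD 7,676,000.00 ÷ 1.05663 = EUR 7,264,605.40
EUR 7,264,605.40 ÷ 0.0847818 = NOK 85,685,906.60
NOK 85,685,906.60 ÷ 10.8583 = USD 7,891,281.93
Profit = USD 7,891,281.93 − USD 7,676,000.00

Profit: USD 215,281.93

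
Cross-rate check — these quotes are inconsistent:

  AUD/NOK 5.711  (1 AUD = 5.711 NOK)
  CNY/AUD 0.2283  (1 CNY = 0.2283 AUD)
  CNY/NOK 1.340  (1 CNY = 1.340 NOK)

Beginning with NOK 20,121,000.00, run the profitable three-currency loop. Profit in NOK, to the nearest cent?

Profit: NOK 558,321.62

Profitable loop is NOK → AUD → CNY → NOK:
NOK 20,121,000.00 ÷ 5.711 = AUD 3,523,200.84
AUD 3,523,200.84 ÷ 0.2283 = CNY 15,432,329.57
CNY 15,432,329.57 × 1.340 = NOK 20,679,321.62
Profit = NOK 20,679,321.62 − NOK 20,121,000.00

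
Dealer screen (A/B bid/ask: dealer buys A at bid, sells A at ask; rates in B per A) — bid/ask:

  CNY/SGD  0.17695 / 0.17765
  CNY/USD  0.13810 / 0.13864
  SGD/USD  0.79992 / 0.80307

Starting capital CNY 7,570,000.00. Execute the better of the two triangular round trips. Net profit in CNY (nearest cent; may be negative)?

Net profit: CNY 158,664.45

Best loop CNY → SGD → USD → CNY:
CNY 7,570,000.00 × 0.17695 (sell CNY at bid) = SGD 1,339,511.50
SGD 1,339,511.50 × 0.79992 (sell SGD at bid) = USD 1,071,502.04
USD 1,071,502.04 ÷ 0.13864 (buy CNY at ask) = CNY 7,728,664.45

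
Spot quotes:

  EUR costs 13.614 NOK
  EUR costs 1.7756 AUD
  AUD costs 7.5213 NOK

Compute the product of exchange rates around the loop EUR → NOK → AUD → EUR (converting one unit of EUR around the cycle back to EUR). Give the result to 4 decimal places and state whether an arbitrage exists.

Around EUR → NOK → AUD → EUR: 1 × 13.614 ÷ 7.5213 ÷ 1.7756 = 1.019407
Product > 1; profitable direction is EUR → NOK → AUD → EUR.

1.0194 (arbitrage exists)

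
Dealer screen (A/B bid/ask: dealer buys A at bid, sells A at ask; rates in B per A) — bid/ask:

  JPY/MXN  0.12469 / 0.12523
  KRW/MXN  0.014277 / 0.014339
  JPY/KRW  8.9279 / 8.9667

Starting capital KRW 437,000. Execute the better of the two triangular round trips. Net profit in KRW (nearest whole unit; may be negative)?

Net profit: KRW 7,794

Best loop KRW → MXN → JPY → KRW:
KRW 437,000 × 0.014277 (sell KRW at bid) = MXN 6,239.05
MXN 6,239.05 ÷ 0.12523 (buy JPY at ask) = JPY 49,821
JPY 49,821 × 8.9279 (sell JPY at bid) = KRW 444,794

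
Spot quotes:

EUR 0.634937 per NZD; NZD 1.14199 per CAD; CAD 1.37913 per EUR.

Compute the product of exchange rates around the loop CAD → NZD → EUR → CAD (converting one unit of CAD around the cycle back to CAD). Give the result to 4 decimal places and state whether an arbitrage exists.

1.0000 (no arbitrage)

Around CAD → NZD → EUR → CAD: 1 × 1.14199 × 0.634937 × 1.37913 = 0.999996
Product ≈ 1 (deviation 0.000%, within rounding noise).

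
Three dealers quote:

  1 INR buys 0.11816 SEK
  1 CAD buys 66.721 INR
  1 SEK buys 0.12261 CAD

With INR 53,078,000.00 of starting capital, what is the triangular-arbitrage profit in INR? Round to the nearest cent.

Profitable loop is INR → CAD → SEK → INR:
INR 53,078,000.00 ÷ 66.721 = CAD 795,521.65
CAD 795,521.65 ÷ 0.12261 = SEK 6,488,228.12
SEK 6,488,228.12 ÷ 0.11816 = INR 54,910,529.12
Profit = INR 54,910,529.12 − INR 53,078,000.00

Profit: INR 1,832,529.12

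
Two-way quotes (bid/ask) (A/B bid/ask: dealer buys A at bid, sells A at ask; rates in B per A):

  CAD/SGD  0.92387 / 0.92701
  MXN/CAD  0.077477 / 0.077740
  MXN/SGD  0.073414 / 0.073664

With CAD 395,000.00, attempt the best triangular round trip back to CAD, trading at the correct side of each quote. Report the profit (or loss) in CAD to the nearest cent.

Best loop CAD → MXN → SGD → CAD:
CAD 395,000.00 ÷ 0.077740 (buy MXN at ask) = MXN 5,081,039.36
MXN 5,081,039.36 × 0.073414 (sell MXN at bid) = SGD 373,019.42
SGD 373,019.42 ÷ 0.92701 (buy CAD at ask) = CAD 402,389.86

Net profit: CAD 7,389.86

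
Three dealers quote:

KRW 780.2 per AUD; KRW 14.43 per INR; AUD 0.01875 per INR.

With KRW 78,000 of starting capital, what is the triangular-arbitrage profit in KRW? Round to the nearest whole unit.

Profit: KRW 1,074

Profitable loop is KRW → INR → AUD → KRW:
KRW 78,000 ÷ 14.43 = INR 5,405.41
INR 5,405.41 × 0.01875 = AUD 101.35
AUD 101.35 × 780.2 = KRW 79,074
Profit = KRW 79,074 − KRW 78,000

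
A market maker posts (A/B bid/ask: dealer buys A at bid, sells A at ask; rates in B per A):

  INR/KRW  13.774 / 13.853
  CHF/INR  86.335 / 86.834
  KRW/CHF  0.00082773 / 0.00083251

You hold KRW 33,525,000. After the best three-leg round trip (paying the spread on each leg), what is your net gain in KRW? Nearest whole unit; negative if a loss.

Net result: KRW -48,065 (no profitable arbitrage after spreads)

Best loop KRW → INR → CHF → KRW:
KRW 33,525,000 ÷ 13.853 (buy INR at ask) = INR 2,420,053.42
INR 2,420,053.42 ÷ 86.834 (buy CHF at ask) = CHF 27,869.88
CHF 27,869.88 ÷ 0.00083251 (buy KRW at ask) = KRW 33,476,935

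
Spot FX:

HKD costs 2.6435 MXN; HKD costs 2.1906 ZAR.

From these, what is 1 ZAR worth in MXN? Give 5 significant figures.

ZAR/MXN = 1.2067

1 ZAR ÷ 2.1906 = 0.456496 HKD
0.456496 HKD × 2.6435 = 1.20675 MXN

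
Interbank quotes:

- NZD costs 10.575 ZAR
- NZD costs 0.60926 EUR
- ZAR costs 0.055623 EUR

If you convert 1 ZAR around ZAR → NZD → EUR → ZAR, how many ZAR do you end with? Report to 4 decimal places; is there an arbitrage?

Around ZAR → NZD → EUR → ZAR: 1 ÷ 10.575 × 0.60926 ÷ 0.055623 = 1.035781
Product > 1; profitable direction is ZAR → NZD → EUR → ZAR.

1.0358 (arbitrage exists)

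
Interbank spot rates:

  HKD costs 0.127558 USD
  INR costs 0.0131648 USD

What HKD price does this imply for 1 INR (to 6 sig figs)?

INR/HKD = 0.103206

1 INR × 0.0131648 = 0.0131648 USD
0.0131648 USD ÷ 0.127558 = 0.103206 HKD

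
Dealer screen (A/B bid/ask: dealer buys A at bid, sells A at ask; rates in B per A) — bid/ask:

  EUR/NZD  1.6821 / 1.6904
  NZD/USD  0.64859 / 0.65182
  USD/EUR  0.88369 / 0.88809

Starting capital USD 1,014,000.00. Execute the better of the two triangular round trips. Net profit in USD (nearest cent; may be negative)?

Best loop USD → NZD → EUR → USD:
USD 1,014,000.00 ÷ 0.65182 (buy NZD at ask) = NZD 1,555,644.20
NZD 1,555,644.20 ÷ 1.6904 (buy EUR at ask) = EUR 920,281.71
EUR 920,281.71 ÷ 0.88809 (buy USD at ask) = USD 1,036,248.25

Net profit: USD 22,248.25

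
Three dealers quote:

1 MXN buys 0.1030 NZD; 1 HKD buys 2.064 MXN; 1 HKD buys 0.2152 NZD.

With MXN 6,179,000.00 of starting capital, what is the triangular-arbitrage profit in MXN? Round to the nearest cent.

Profitable loop is MXN → HKD → NZD → MXN:
MXN 6,179,000.00 ÷ 2.064 = HKD 2,993,701.55
HKD 2,993,701.55 × 0.2152 = NZD 644,244.57
NZD 644,244.57 ÷ 0.1030 = MXN 6,254,801.69
Profit = MXN 6,254,801.69 − MXN 6,179,000.00

Profit: MXN 75,801.69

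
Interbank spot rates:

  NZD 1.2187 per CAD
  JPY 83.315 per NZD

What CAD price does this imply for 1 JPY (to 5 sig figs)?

1 JPY ÷ 83.315 = 0.0120026 NZD
0.0120026 NZD ÷ 1.2187 = 0.00984872 CAD

JPY/CAD = 0.0098487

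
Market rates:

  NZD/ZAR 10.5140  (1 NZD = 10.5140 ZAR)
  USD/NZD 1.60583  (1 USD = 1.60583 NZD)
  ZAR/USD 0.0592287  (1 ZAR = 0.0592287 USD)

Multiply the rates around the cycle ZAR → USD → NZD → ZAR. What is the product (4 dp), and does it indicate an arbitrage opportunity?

1.0000 (no arbitrage)

Around ZAR → USD → NZD → ZAR: 1 × 0.0592287 × 1.60583 × 10.5140 = 0.999999
Product ≈ 1 (deviation 0.000%, within rounding noise).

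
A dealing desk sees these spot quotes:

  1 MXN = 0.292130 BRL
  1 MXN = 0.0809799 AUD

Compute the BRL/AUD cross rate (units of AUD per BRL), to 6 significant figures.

1 BRL ÷ 0.292130 = 3.42313 MXN
3.42313 MXN × 0.0809799 = 0.277205 AUD

BRL/AUD = 0.277205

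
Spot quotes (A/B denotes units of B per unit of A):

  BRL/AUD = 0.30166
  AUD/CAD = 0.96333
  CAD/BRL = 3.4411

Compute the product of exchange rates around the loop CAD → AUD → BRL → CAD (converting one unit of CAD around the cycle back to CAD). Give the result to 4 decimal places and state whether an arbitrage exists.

1.0000 (no arbitrage)

Around CAD → AUD → BRL → CAD: 1 ÷ 0.96333 ÷ 0.30166 ÷ 3.4411 = 1.000023
Product ≈ 1 (deviation 0.002%, within rounding noise).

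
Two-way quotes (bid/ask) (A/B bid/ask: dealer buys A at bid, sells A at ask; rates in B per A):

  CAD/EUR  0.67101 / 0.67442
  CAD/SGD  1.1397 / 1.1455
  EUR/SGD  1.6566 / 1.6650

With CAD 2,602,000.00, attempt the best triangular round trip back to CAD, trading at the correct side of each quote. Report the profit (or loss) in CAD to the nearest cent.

Net profit: CAD 38,907.33

Best loop CAD → SGD → EUR → CAD:
CAD 2,602,000.00 × 1.1397 (sell CAD at bid) = SGD 2,965,499.40
SGD 2,965,499.40 ÷ 1.6650 (buy EUR at ask) = EUR 1,781,080.72
EUR 1,781,080.72 ÷ 0.67442 (buy CAD at ask) = CAD 2,640,907.33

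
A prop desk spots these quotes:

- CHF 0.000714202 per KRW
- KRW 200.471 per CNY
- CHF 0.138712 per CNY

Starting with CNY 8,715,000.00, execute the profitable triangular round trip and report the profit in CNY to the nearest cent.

Profitable loop is CNY → KRW → CHF → CNY:
CNY 8,715,000.00 × 200.471 = KRW 1,747,104,765
KRW 1,747,104,765 × 0.000714202 = CHF 1,247,785.72
CHF 1,247,785.72 ÷ 0.138712 = CNY 8,995,513.85
Profit = CNY 8,995,513.85 − CNY 8,715,000.00

Profit: CNY 280,513.85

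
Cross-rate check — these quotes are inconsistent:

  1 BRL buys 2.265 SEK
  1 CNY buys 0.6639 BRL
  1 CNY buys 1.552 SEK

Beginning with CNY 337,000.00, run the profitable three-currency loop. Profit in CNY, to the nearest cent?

Profitable loop is CNY → SEK → BRL → CNY:
CNY 337,000.00 × 1.552 = SEK 523,024.00
SEK 523,024.00 ÷ 2.265 = BRL 230,915.67
BRL 230,915.67 ÷ 0.6639 = CNY 347,816.95
Profit = CNY 347,816.95 − CNY 337,000.00

Profit: CNY 10,816.95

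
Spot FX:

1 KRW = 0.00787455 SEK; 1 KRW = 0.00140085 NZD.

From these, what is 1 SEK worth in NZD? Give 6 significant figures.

SEK/NZD = 0.177896

1 SEK ÷ 0.00787455 = 126.991 KRW
126.991 KRW × 0.00140085 = 0.177896 NZD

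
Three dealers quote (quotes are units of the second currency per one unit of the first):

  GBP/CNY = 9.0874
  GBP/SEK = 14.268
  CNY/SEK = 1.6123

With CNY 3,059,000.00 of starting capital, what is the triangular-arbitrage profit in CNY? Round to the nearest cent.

Profitable loop is CNY → SEK → GBP → CNY:
CNY 3,059,000.00 × 1.6123 = SEK 4,932,025.70
SEK 4,932,025.70 ÷ 14.268 = GBP 345,670.43
GBP 345,670.43 × 9.0874 = CNY 3,141,245.47
Profit = CNY 3,141,245.47 − CNY 3,059,000.00

Profit: CNY 82,245.47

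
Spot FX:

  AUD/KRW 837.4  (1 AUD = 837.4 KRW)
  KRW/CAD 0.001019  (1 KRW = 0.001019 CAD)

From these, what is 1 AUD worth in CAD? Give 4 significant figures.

AUD/CAD = 0.8533

1 AUD × 837.4 = 837.4 KRW
837.4 KRW × 0.001019 = 0.853311 CAD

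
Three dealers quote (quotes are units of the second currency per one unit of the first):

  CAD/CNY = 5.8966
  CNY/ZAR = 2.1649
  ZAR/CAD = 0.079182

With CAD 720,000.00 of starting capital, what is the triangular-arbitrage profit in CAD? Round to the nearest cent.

Profit: CAD 7,777.24

Profitable loop is CAD → CNY → ZAR → CAD:
CAD 720,000.00 × 5.8966 = CNY 4,245,552.00
CNY 4,245,552.00 × 2.1649 = ZAR 9,191,195.52
ZAR 9,191,195.52 × 0.079182 = CAD 727,777.24
Profit = CAD 727,777.24 − CAD 720,000.00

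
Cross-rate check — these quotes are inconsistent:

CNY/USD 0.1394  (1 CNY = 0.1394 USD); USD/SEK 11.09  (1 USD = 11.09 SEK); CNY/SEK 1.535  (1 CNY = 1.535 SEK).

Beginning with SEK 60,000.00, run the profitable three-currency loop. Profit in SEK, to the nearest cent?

Profitable loop is SEK → CNY → USD → SEK:
SEK 60,000.00 ÷ 1.535 = CNY 39,087.95
CNY 39,087.95 × 0.1394 = USD 5,448.86
USD 5,448.86 × 11.09 = SEK 60,427.86
Profit = SEK 60,427.86 − SEK 60,000.00

Profit: SEK 427.86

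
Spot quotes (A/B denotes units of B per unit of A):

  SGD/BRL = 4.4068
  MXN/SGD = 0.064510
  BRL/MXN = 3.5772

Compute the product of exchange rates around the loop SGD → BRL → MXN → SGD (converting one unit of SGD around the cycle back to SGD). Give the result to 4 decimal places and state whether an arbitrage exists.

Around SGD → BRL → MXN → SGD: 1 × 4.4068 × 3.5772 × 0.064510 = 1.016936
Product > 1; profitable direction is SGD → BRL → MXN → SGD.

1.0169 (arbitrage exists)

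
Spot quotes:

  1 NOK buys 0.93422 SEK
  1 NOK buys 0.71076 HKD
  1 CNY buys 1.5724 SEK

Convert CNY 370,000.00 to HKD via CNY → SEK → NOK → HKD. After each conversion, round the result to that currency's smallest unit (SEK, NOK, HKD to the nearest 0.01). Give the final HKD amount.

HKD 442,627.69

CNY 370,000.00 × 1.5724 = SEK 581,788.00
SEK 581,788.00 ÷ 0.93422 = NOK 622,752.67
NOK 622,752.67 × 0.71076 = HKD 442,627.69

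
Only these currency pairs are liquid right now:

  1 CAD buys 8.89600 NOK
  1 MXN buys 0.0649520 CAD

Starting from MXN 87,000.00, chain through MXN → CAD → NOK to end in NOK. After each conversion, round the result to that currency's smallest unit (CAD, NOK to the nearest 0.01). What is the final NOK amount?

NOK 50,269.69

MXN 87,000.00 × 0.0649520 = CAD 5,650.82
CAD 5,650.82 × 8.89600 = NOK 50,269.69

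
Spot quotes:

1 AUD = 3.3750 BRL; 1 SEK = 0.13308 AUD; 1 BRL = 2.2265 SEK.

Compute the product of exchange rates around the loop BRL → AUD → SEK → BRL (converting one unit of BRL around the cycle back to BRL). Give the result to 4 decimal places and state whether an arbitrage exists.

1.0000 (no arbitrage)

Around BRL → AUD → SEK → BRL: 1 ÷ 3.3750 ÷ 0.13308 ÷ 2.2265 = 0.999979
Product ≈ 1 (deviation 0.002%, within rounding noise).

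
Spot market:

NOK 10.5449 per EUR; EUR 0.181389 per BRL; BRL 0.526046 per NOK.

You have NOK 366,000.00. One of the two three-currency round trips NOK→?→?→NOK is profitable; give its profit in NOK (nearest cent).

Profit: NOK 2,263.11

Profitable loop is NOK → BRL → EUR → NOK:
NOK 366,000.00 × 0.526046 = BRL 192,532.84
BRL 192,532.84 × 0.181389 = EUR 34,923.34
EUR 34,923.34 × 10.5449 = NOK 368,263.11
Profit = NOK 368,263.11 − NOK 366,000.00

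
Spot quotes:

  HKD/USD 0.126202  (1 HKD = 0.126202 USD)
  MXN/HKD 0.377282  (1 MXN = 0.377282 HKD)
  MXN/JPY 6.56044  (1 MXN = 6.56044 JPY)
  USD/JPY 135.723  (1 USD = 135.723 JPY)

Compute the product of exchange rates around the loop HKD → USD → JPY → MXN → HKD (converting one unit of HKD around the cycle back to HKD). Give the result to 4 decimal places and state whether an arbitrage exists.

Around HKD → USD → JPY → MXN → HKD: 1 × 0.126202 × 135.723 ÷ 6.56044 × 0.377282 = 0.985038
Product < 1; profitable direction is HKD → MXN → JPY → USD → HKD.

0.9850 (arbitrage exists)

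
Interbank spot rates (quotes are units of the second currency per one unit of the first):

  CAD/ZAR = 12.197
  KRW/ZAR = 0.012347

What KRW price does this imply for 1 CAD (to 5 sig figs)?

1 CAD × 12.197 = 12.197 ZAR
12.197 ZAR ÷ 0.012347 = 987.851 KRW

CAD/KRW = 987.85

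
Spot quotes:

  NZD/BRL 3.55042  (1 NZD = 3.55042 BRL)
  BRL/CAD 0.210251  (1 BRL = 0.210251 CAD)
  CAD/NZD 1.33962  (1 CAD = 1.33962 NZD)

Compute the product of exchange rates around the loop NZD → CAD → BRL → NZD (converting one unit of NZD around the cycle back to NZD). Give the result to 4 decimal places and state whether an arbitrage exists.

Around NZD → CAD → BRL → NZD: 1 ÷ 1.33962 ÷ 0.210251 ÷ 3.55042 = 1.000001
Product ≈ 1 (deviation 0.000%, within rounding noise).

1.0000 (no arbitrage)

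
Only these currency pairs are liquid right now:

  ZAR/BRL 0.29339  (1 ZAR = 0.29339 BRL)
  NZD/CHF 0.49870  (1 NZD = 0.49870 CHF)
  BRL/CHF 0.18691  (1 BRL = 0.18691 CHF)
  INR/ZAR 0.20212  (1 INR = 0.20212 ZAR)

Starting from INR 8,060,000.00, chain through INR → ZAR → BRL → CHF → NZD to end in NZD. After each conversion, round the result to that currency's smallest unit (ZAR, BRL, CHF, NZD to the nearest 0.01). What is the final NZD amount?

INR 8,060,000.00 × 0.20212 = ZAR 1,629,087.20
ZAR 1,629,087.20 × 0.29339 = BRL 477,957.89
BRL 477,957.89 × 0.18691 = CHF 89,335.11
CHF 89,335.11 ÷ 0.49870 = NZD 179,135.97

NZD 179,135.97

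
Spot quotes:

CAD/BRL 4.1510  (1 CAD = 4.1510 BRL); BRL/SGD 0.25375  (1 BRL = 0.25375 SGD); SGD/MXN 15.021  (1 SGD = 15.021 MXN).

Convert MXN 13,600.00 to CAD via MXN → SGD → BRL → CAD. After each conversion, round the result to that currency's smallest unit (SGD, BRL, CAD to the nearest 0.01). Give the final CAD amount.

MXN 13,600.00 ÷ 15.021 = SGD 905.40
SGD 905.40 ÷ 0.25375 = BRL 3,568.08
BRL 3,568.08 ÷ 4.1510 = CAD 859.57

CAD 859.57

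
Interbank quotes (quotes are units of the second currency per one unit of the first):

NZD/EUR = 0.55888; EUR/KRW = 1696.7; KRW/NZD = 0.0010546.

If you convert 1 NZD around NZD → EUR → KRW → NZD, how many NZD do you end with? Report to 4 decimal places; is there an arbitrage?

Around NZD → EUR → KRW → NZD: 1 × 0.55888 × 1696.7 × 0.0010546 = 1.000026
Product ≈ 1 (deviation 0.003%, within rounding noise).

1.0000 (no arbitrage)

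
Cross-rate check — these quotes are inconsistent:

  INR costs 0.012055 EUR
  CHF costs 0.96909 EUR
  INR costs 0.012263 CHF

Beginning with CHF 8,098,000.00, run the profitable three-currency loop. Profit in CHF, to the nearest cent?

Profitable loop is CHF → INR → EUR → CHF:
CHF 8,098,000.00 ÷ 0.012263 = INR 660,360,433.83
INR 660,360,433.83 × 0.012055 = EUR 7,960,645.03
EUR 7,960,645.03 ÷ 0.96909 = CHF 8,214,556.99
Profit = CHF 8,214,556.99 − CHF 8,098,000.00

Profit: CHF 116,556.99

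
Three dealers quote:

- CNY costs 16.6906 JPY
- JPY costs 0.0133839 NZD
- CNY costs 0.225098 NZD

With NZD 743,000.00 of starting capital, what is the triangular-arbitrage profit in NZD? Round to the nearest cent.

Profit: NZD 5,696.53

Profitable loop is NZD → JPY → CNY → NZD:
NZD 743,000.00 ÷ 0.0133839 = JPY 55,514,461
JPY 55,514,461 ÷ 16.6906 = CNY 3,326,091.42
CNY 3,326,091.42 × 0.225098 = NZD 748,696.53
Profit = NZD 748,696.53 − NZD 743,000.00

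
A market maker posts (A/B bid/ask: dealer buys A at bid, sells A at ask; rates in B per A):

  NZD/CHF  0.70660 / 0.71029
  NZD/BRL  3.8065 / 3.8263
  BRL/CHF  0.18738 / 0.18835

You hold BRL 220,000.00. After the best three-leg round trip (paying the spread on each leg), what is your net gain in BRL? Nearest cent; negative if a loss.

Best loop BRL → CHF → NZD → BRL:
BRL 220,000.00 × 0.18738 (sell BRL at bid) = CHF 41,223.60
CHF 41,223.60 ÷ 0.71029 (buy NZD at ask) = NZD 58,037.70
NZD 58,037.70 × 3.8065 (sell NZD at bid) = BRL 220,920.52

Net profit: BRL 920.52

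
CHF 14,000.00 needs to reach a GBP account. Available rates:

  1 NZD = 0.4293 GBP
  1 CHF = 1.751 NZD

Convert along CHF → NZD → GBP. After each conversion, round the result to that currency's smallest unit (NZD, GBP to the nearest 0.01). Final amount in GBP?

GBP 10,523.86

CHF 14,000.00 × 1.751 = NZD 24,514.00
NZD 24,514.00 × 0.4293 = GBP 10,523.86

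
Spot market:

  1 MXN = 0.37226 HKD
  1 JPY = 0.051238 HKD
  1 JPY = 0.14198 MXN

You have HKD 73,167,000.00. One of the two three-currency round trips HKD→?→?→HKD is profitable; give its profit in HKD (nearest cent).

Profit: HKD 2,306,870.77

Profitable loop is HKD → JPY → MXN → HKD:
HKD 73,167,000.00 ÷ 0.051238 = JPY 1,427,983,138
JPY 1,427,983,138 × 0.14198 = MXN 202,745,045.86
MXN 202,745,045.86 × 0.37226 = HKD 75,473,870.77
Profit = HKD 75,473,870.77 − HKD 73,167,000.00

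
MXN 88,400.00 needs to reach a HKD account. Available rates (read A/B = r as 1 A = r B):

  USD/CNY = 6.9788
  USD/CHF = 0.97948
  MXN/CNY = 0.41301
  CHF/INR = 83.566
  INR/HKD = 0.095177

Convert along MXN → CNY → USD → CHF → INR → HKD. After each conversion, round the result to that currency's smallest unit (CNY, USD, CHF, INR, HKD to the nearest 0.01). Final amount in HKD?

HKD 40,755.80

MXN 88,400.00 × 0.41301 = CNY 36,510.08
CNY 36,510.08 ÷ 6.9788 = USD 5,231.57
USD 5,231.57 × 0.97948 = CHF 5,124.22
CHF 5,124.22 × 83.566 = INR 428,210.57
INR 428,210.57 × 0.095177 = HKD 40,755.80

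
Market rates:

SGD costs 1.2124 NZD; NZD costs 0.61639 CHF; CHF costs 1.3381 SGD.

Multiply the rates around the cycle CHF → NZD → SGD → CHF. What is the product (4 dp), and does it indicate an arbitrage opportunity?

1.0000 (no arbitrage)

Around CHF → NZD → SGD → CHF: 1 ÷ 0.61639 ÷ 1.2124 ÷ 1.3381 = 1.000023
Product ≈ 1 (deviation 0.002%, within rounding noise).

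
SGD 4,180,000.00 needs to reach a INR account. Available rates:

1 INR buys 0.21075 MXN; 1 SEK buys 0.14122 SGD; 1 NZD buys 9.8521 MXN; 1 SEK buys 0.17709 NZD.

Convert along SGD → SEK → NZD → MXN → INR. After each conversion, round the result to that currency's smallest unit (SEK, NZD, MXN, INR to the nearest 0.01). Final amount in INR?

SGD 4,180,000.00 ÷ 0.14122 = SEK 29,599,206.91
SEK 29,599,206.91 × 0.17709 = NZD 5,241,723.55
NZD 5,241,723.55 × 9.8521 = MXN 51,641,984.59
MXN 51,641,984.59 ÷ 0.21075 = INR 245,039,072.79

INR 245,039,072.79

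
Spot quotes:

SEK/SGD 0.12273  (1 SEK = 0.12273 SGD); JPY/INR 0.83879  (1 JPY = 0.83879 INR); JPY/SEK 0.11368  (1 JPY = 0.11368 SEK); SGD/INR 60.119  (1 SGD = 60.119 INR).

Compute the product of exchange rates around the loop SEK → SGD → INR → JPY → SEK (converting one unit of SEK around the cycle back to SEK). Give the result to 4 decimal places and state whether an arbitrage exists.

1.0000 (no arbitrage)

Around SEK → SGD → INR → JPY → SEK: 1 × 0.12273 × 60.119 ÷ 0.83879 × 0.11368 = 0.999985
Product ≈ 1 (deviation 0.002%, within rounding noise).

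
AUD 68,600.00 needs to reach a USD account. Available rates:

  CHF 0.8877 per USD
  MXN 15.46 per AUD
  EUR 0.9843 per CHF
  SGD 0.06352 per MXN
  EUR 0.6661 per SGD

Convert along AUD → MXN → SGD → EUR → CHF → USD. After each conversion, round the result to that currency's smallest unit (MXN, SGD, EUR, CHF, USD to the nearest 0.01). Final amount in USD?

AUD 68,600.00 × 15.46 = MXN 1,060,556.00
MXN 1,060,556.00 × 0.06352 = SGD 67,366.52
SGD 67,366.52 × 0.6661 = EUR 44,872.84
EUR 44,872.84 ÷ 0.9843 = CHF 45,588.58
CHF 45,588.58 ÷ 0.8877 = USD 51,355.84

USD 51,355.84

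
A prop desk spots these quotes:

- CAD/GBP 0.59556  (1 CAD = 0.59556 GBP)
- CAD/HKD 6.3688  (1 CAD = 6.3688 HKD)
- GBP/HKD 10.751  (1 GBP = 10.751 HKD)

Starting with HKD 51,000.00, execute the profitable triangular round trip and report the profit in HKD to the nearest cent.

Profitable loop is HKD → CAD → GBP → HKD:
HKD 51,000.00 ÷ 6.3688 = CAD 8,007.79
CAD 8,007.79 × 0.59556 = GBP 4,769.12
GBP 4,769.12 × 10.751 = HKD 51,272.79
Profit = HKD 51,272.79 − HKD 51,000.00

Profit: HKD 272.79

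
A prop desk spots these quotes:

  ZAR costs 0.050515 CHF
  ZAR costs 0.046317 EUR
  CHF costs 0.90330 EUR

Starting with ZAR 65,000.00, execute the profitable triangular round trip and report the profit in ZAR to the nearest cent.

Profit: ZAR 978.34

Profitable loop is ZAR → EUR → CHF → ZAR:
ZAR 65,000.00 × 0.046317 = EUR 3,010.61
EUR 3,010.61 ÷ 0.90330 = CHF 3,332.90
CHF 3,332.90 ÷ 0.050515 = ZAR 65,978.34
Profit = ZAR 65,978.34 − ZAR 65,000.00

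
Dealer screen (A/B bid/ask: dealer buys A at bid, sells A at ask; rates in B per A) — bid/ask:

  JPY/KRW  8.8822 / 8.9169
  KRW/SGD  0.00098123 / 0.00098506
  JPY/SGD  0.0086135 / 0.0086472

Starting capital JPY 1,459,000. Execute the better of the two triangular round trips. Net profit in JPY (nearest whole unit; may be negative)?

Best loop JPY → KRW → SGD → JPY:
JPY 1,459,000 × 8.8822 (sell JPY at bid) = KRW 12,959,130
KRW 12,959,130 × 0.00098123 (sell KRW at bid) = SGD 12,715.89
SGD 12,715.89 ÷ 0.0086472 (buy JPY at ask) = JPY 1,470,521

Net profit: JPY 11,521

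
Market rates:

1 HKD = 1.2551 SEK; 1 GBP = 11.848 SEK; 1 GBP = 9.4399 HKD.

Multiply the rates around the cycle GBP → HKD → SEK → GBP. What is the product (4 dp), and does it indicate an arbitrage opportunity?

1.0000 (no arbitrage)

Around GBP → HKD → SEK → GBP: 1 × 9.4399 × 1.2551 ÷ 11.848 = 1.000002
Product ≈ 1 (deviation 0.000%, within rounding noise).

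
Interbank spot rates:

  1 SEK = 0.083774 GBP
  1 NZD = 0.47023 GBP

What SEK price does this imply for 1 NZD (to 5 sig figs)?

NZD/SEK = 5.6131

1 NZD × 0.47023 = 0.47023 GBP
0.47023 GBP ÷ 0.083774 = 5.61308 SEK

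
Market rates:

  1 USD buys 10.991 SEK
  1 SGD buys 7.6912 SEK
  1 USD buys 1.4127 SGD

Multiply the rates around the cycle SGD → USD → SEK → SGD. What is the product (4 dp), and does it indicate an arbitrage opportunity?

Around SGD → USD → SEK → SGD: 1 ÷ 1.4127 × 10.991 ÷ 7.6912 = 1.011564
Product > 1; profitable direction is SGD → USD → SEK → SGD.

1.0116 (arbitrage exists)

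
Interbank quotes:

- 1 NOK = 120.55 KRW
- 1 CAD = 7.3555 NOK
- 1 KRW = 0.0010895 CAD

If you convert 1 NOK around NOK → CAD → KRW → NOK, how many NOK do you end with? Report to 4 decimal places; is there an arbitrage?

1.0351 (arbitrage exists)

Around NOK → CAD → KRW → NOK: 1 ÷ 7.3555 ÷ 0.0010895 ÷ 120.55 = 1.035126
Product > 1; profitable direction is NOK → CAD → KRW → NOK.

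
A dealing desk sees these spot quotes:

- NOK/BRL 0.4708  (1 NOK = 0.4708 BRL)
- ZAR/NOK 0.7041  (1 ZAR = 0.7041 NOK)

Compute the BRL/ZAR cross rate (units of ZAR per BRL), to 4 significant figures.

1 BRL ÷ 0.4708 = 2.12404 NOK
2.12404 NOK ÷ 0.7041 = 3.01668 ZAR

BRL/ZAR = 3.017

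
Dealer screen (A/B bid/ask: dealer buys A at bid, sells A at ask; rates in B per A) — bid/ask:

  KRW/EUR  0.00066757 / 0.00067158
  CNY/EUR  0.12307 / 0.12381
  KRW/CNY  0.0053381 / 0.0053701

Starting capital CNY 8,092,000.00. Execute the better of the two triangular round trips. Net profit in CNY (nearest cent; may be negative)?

Net profit: CNY 32,835.73

Best loop CNY → KRW → EUR → CNY:
CNY 8,092,000.00 ÷ 0.0053701 (buy KRW at ask) = KRW 1,506,862,070
KRW 1,506,862,070 × 0.00066757 (sell KRW at bid) = EUR 1,005,935.91
EUR 1,005,935.91 ÷ 0.12381 (buy CNY at ask) = CNY 8,124,835.73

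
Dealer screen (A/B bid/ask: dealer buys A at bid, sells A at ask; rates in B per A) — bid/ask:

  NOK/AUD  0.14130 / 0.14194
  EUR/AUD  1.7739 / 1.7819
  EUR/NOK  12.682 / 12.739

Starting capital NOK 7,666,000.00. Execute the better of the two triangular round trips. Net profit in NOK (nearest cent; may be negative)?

Best loop NOK → AUD → EUR → NOK:
NOK 7,666,000.00 × 0.14130 (sell NOK at bid) = AUD 1,083,205.80
AUD 1,083,205.80 ÷ 1.7819 (buy EUR at ask) = EUR 607,893.71
EUR 607,893.71 × 12.682 (sell EUR at bid) = NOK 7,709,308.02

Net profit: NOK 43,308.02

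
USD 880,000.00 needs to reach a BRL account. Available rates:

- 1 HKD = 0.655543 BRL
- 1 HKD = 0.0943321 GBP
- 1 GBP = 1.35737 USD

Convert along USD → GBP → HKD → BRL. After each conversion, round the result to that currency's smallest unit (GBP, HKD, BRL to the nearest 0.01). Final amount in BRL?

USD 880,000.00 ÷ 1.35737 = GBP 648,312.55
GBP 648,312.55 ÷ 0.0943321 = HKD 6,872,661.06
HKD 6,872,661.06 × 0.655543 = BRL 4,505,324.85

BRL 4,505,324.85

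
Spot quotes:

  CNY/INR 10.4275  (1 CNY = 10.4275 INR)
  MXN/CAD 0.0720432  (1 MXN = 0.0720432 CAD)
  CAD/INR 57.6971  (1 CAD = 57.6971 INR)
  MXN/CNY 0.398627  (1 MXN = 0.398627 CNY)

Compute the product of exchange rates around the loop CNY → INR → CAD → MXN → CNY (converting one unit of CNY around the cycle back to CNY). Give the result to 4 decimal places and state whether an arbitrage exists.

Around CNY → INR → CAD → MXN → CNY: 1 × 10.4275 ÷ 57.6971 ÷ 0.0720432 × 0.398627 = 1.000000
Product ≈ 1 (deviation 0.000%, within rounding noise).

1.0000 (no arbitrage)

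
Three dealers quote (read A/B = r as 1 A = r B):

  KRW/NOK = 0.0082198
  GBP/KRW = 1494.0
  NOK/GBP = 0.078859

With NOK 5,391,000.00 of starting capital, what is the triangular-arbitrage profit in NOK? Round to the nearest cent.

Profitable loop is NOK → KRW → GBP → NOK:
NOK 5,391,000.00 ÷ 0.0082198 = KRW 655,855,374
KRW 655,855,374 ÷ 1494.0 = GBP 438,992.89
GBP 438,992.89 ÷ 0.078859 = NOK 5,566,807.69
Profit = NOK 5,566,807.69 − NOK 5,391,000.00

Profit: NOK 175,807.69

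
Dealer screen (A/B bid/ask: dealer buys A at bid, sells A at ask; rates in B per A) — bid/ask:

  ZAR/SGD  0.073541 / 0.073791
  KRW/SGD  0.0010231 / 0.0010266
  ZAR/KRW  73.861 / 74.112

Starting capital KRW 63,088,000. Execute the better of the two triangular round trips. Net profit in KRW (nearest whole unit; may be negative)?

Net profit: KRW 1,518,562

Best loop KRW → SGD → ZAR → KRW:
KRW 63,088,000 × 0.0010231 (sell KRW at bid) = SGD 64,545.33
SGD 64,545.33 ÷ 0.073791 (buy ZAR at ask) = ZAR 874,704.68
ZAR 874,704.68 × 73.861 (sell ZAR at bid) = KRW 64,606,562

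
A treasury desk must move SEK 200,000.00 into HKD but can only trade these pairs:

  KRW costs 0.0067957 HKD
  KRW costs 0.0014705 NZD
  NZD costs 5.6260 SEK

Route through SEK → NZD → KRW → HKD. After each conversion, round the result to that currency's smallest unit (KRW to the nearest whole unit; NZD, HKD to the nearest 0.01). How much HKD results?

HKD 164,285.60

SEK 200,000.00 ÷ 5.6260 = NZD 35,549.24
NZD 35,549.24 ÷ 0.0014705 = KRW 24,174,934
KRW 24,174,934 × 0.0067957 = HKD 164,285.60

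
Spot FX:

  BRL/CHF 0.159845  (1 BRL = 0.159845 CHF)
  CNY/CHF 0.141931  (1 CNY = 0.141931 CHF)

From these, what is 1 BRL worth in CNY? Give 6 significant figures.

1 BRL × 0.159845 = 0.159845 CHF
0.159845 CHF ÷ 0.141931 = 1.12622 CNY

BRL/CNY = 1.12622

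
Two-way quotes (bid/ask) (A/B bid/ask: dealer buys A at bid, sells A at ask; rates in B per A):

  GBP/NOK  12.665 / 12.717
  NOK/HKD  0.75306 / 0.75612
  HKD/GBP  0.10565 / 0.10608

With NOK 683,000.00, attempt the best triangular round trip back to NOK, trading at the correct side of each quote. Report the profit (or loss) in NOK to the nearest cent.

Net profit: NOK 5,216.34

Best loop NOK → HKD → GBP → NOK:
NOK 683,000.00 × 0.75306 (sell NOK at bid) = HKD 514,339.98
HKD 514,339.98 × 0.10565 (sell HKD at bid) = GBP 54,340.02
GBP 54,340.02 × 12.665 (sell GBP at bid) = NOK 688,216.34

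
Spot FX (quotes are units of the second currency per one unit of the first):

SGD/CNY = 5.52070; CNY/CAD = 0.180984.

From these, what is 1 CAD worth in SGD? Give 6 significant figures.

CAD/SGD = 1.00084

1 CAD ÷ 0.180984 = 5.52535 CNY
5.52535 CNY ÷ 5.52070 = 1.00084 SGD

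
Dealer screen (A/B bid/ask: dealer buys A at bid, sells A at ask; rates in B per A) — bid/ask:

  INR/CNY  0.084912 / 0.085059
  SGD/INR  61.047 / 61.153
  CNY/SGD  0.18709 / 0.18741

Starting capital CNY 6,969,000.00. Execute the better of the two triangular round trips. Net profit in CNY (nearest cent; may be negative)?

Net profit: CNY 179,907.27

Best loop CNY → INR → SGD → CNY:
CNY 6,969,000.00 ÷ 0.085059 (buy INR at ask) = INR 81,931,365.29
INR 81,931,365.29 ÷ 61.153 (buy SGD at ask) = SGD 1,339,776.71
SGD 1,339,776.71 ÷ 0.18741 (buy CNY at ask) = CNY 7,148,907.27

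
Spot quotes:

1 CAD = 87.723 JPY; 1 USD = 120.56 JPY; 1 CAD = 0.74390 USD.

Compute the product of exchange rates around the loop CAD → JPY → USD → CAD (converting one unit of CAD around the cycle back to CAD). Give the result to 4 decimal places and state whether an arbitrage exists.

Around CAD → JPY → USD → CAD: 1 × 87.723 ÷ 120.56 ÷ 0.74390 = 0.978128
Product < 1; profitable direction is CAD → USD → JPY → CAD.

0.9781 (arbitrage exists)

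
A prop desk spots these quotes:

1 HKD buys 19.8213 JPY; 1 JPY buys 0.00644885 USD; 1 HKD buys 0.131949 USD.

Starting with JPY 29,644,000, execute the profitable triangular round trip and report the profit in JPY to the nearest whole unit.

Profitable loop is JPY → HKD → USD → JPY:
JPY 29,644,000 ÷ 19.8213 = HKD 1,495,562.85
HKD 1,495,562.85 × 0.131949 = USD 197,338.02
USD 197,338.02 ÷ 0.00644885 = JPY 30,600,498
Profit = JPY 30,600,498 − JPY 29,644,000

Profit: JPY 956,498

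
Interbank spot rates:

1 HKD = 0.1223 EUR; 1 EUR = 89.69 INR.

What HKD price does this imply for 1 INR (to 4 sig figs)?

INR/HKD = 0.09117

1 INR ÷ 89.69 = 0.0111495 EUR
0.0111495 EUR ÷ 0.1223 = 0.0911653 HKD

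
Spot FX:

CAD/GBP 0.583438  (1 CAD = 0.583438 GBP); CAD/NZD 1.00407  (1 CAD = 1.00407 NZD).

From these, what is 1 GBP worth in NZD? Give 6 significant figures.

1 GBP ÷ 0.583438 = 1.71398 CAD
1.71398 CAD × 1.00407 = 1.72095 NZD

GBP/NZD = 1.72095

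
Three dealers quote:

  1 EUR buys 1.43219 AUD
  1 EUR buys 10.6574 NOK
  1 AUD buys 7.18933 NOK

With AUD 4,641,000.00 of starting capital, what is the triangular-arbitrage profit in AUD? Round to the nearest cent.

Profitable loop is AUD → EUR → NOK → AUD:
AUD 4,641,000.00 ÷ 1.43219 = EUR 3,240,491.83
EUR 3,240,491.83 × 10.6574 = NOK 34,535,217.67
NOK 34,535,217.67 ÷ 7.18933 = AUD 4,803,676.79
Profit = AUD 4,803,676.79 − AUD 4,641,000.00

Profit: AUD 162,676.79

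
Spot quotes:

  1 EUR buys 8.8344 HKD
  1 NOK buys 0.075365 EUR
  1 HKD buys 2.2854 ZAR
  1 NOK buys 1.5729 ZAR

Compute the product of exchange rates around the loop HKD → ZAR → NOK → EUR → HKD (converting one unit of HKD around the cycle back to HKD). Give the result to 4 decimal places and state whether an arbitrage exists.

0.9674 (arbitrage exists)

Around HKD → ZAR → NOK → EUR → HKD: 1 × 2.2854 ÷ 1.5729 × 0.075365 × 8.8344 = 0.967404
Product < 1; profitable direction is HKD → EUR → NOK → ZAR → HKD.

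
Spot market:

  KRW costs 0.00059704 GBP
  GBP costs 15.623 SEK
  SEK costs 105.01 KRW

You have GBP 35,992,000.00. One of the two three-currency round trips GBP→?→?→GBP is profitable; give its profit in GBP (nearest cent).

Profit: GBP 753,779.13

Profitable loop is GBP → KRW → SEK → GBP:
GBP 35,992,000.00 ÷ 0.00059704 = KRW 60,284,068,069
KRW 60,284,068,069 ÷ 105.01 = SEK 574,079,307.39
SEK 574,079,307.39 ÷ 15.623 = GBP 36,745,779.13
Profit = GBP 36,745,779.13 − GBP 35,992,000.00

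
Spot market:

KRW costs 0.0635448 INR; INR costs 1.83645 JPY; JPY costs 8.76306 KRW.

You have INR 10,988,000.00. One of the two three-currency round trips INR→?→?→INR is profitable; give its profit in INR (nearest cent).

Profitable loop is INR → JPY → KRW → INR:
INR 10,988,000.00 × 1.83645 = JPY 20,178,913
JPY 20,178,913 × 8.76306 = KRW 176,829,022
KRW 176,829,022 × 0.0635448 = INR 11,236,564.83
Profit = INR 11,236,564.83 − INR 10,988,000.00

Profit: INR 248,564.83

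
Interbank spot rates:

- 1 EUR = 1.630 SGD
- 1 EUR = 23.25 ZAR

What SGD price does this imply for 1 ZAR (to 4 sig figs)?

ZAR/SGD = 0.07011

1 ZAR ÷ 23.25 = 0.0430108 EUR
0.0430108 EUR × 1.630 = 0.0701075 SGD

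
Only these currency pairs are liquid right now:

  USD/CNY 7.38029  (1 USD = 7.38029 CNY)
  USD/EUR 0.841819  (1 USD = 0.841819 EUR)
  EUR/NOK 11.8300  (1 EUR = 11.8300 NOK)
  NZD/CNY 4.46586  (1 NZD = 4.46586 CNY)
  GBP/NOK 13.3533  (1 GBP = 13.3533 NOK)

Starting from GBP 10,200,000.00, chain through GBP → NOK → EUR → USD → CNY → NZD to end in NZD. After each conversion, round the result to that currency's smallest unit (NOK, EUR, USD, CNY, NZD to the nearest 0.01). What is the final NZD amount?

GBP 10,200,000.00 × 13.3533 = NOK 136,203,660.00
NOK 136,203,660.00 ÷ 11.8300 = EUR 11,513,411.67
EUR 11,513,411.67 ÷ 0.841819 = USD 13,676,825.62
USD 13,676,825.62 × 7.38029 = CNY 100,938,939.36
CNY 100,938,939.36 ÷ 4.46586 = NZD 22,602,351.92

NZD 22,602,351.92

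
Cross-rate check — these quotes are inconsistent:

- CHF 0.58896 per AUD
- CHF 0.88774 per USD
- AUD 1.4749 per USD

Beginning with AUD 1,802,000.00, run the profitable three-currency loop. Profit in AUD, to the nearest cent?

Profitable loop is AUD → USD → CHF → AUD:
AUD 1,802,000.00 ÷ 1.4749 = USD 1,221,777.75
USD 1,221,777.75 × 0.88774 = CHF 1,084,620.98
CHF 1,084,620.98 ÷ 0.58896 = AUD 1,841,586.83
Profit = AUD 1,841,586.83 − AUD 1,802,000.00

Profit: AUD 39,586.83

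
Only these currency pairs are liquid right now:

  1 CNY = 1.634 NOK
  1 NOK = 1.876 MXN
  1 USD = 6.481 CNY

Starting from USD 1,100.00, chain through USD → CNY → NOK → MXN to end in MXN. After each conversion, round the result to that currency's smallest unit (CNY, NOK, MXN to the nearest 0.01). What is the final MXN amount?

USD 1,100.00 × 6.481 = CNY 7,129.10
CNY 7,129.10 × 1.634 = NOK 11,648.95
NOK 11,648.95 × 1.876 = MXN 21,853.43

MXN 21,853.43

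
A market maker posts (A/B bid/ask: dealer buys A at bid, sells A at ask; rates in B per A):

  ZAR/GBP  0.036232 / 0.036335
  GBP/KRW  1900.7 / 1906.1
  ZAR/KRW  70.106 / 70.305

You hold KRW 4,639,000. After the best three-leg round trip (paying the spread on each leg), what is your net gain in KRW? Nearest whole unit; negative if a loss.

Net profit: KRW 56,791

Best loop KRW → GBP → ZAR → KRW:
KRW 4,639,000 ÷ 1906.1 (buy GBP at ask) = GBP 2,433.77
GBP 2,433.77 ÷ 0.036335 (buy ZAR at ask) = ZAR 66,981.29
ZAR 66,981.29 × 70.106 (sell ZAR at bid) = KRW 4,695,791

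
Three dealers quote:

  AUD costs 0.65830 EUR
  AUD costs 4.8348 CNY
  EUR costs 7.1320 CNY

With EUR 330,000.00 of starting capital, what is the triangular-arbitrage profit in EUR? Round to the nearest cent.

Profit: EUR 9,826.52

Profitable loop is EUR → AUD → CNY → EUR:
EUR 330,000.00 ÷ 0.65830 = AUD 501,291.20
AUD 501,291.20 × 4.8348 = CNY 2,423,642.72
CNY 2,423,642.72 ÷ 7.1320 = EUR 339,826.52
Profit = EUR 339,826.52 − EUR 330,000.00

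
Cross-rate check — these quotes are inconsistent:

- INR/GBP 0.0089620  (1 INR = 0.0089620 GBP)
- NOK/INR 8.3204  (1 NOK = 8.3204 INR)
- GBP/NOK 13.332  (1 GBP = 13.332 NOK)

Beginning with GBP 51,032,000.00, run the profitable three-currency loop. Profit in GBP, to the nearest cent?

Profit: GBP 301,176.50

Profitable loop is GBP → INR → NOK → GBP:
GBP 51,032,000.00 ÷ 0.0089620 = INR 5,694,264,673.06
INR 5,694,264,673.06 ÷ 8.3204 = NOK 684,373,909.07
NOK 684,373,909.07 ÷ 13.332 = GBP 51,333,176.50
Profit = GBP 51,333,176.50 − GBP 51,032,000.00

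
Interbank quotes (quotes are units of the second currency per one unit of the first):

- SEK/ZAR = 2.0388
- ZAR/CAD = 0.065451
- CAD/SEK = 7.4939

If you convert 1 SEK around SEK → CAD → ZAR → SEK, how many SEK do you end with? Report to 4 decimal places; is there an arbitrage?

1.0000 (no arbitrage)

Around SEK → CAD → ZAR → SEK: 1 ÷ 7.4939 ÷ 0.065451 ÷ 2.0388 = 1.000003
Product ≈ 1 (deviation 0.000%, within rounding noise).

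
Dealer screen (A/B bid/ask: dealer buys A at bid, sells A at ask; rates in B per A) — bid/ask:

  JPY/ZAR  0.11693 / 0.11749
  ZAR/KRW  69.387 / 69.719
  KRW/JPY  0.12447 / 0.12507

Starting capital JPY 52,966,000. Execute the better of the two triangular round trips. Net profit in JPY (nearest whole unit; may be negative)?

Net profit: JPY 523,178

Best loop JPY → ZAR → KRW → JPY:
JPY 52,966,000 × 0.11693 (sell JPY at bid) = ZAR 6,193,314.38
ZAR 6,193,314.38 × 69.387 (sell ZAR at bid) = KRW 429,735,505
KRW 429,735,505 × 0.12447 (sell KRW at bid) = JPY 53,489,178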